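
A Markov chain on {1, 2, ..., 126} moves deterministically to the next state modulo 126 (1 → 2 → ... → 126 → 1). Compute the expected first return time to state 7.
E[T_7 | X_0 = 7] = 126

The chain cycles deterministically, so starting at state 7 it returns in exactly 126 steps. Equivalently, the stationary distribution is uniform π_j = 1/126 for every state j, so by Kac's formula E[T_7] = 1/π_7 = 126.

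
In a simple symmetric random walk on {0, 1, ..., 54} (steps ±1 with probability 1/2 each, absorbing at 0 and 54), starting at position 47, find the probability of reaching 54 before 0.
P(hit 54 before 0) = 47/54

Let u_k = P(hit 54 before 0 | start at k). Then u_0 = 0, u_54 = 1, and u_k = u_{k-1}/2 + u_{k+1}/2 for 1 ≤ k ≤ 53. This harmonic recurrence is solved by u_k = k/54, giving u_47 = 47/54.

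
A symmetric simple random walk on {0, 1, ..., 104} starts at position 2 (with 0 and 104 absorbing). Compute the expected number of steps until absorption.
E[τ | X_0 = 2] = 204

Let v_k = E[τ | X_0 = k]. Boundary: v_0 = v_104 = 0. Recurrence: v_k = 1 + (v_{k-1} + v_{k+1})/2 for 1 ≤ k ≤ 103. The particular solution to v_k − (v_{k-1} + v_{k+1})/2 = 1 is v_k = −k^2. Adding homogeneous solution A + B k and matching boundaries gives v_k = k (104 − k). Substituting k = 2: v_2 = 2 · 102 = 204.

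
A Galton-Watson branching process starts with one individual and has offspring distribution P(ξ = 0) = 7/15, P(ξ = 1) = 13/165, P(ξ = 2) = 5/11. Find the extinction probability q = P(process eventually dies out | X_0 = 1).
q = 1

Mean offspring μ = 0·7/15 + 1·13/165 + 2·5/11 = 163/165 ≤ 1. For μ ≤ 1 with offspring not concentrated at 1, the Galton-Watson process goes extinct almost surely, so q = 1.
(Algebraic check: The pgf is f(s) = 7/15 + 13/165·s + 5/11·s². The extinction probability q is the smallest fixed point of f in [0, 1]. Setting s = f(s):
  5/11·s² + (13/165 − 1)·s + 7/15 = 0
  5/11·s² − (7/15 + 5/11)·s + 7/15 = 0
which factors as (s − 1)·(5/11·s − 7/15) = 0, giving roots s = 1 and s = (7/15)/(5/11) = 77/75. Since 77/75 ≥ 1, the smallest root in [0, 1] is s = 1.)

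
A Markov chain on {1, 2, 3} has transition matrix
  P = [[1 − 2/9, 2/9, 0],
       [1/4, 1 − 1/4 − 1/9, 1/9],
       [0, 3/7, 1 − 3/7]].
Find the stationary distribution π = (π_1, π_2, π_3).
π = (243/515, 216/515, 56/515)

This is a birth-death chain on three states, which satisfies detailed balance: π_1 · P_{12} = π_2 · P_{21} and π_2 · P_{23} = π_3 · P_{32}.
From π_1 · 2/9 = π_2 · 1/4: π_2/π_1 = (2/9)/(1/4) = 8/9.
From π_2 · 1/9 = π_3 · 3/7: π_3/π_2 = (1/9)/(3/7) = 7/27.
Take π_1 proportional to 1; then unnormalized π = (1, 8/9, 56/243). Normalize by dividing by the sum 515/243:
  π = (243/515, 216/515, 56/515).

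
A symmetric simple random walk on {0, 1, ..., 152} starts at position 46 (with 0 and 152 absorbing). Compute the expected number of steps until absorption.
E[τ | X_0 = 46] = 4876

Let v_k = E[τ | X_0 = k]. Boundary: v_0 = v_152 = 0. Recurrence: v_k = 1 + (v_{k-1} + v_{k+1})/2 for 1 ≤ k ≤ 151. The particular solution to v_k − (v_{k-1} + v_{k+1})/2 = 1 is v_k = −k^2. Adding homogeneous solution A + B k and matching boundaries gives v_k = k (152 − k). Substituting k = 46: v_46 = 46 · 106 = 4876.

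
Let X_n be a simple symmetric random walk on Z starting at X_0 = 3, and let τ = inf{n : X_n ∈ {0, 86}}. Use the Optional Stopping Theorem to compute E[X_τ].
E[X_τ] = 3

X_n is a martingale and τ is a bounded-mean stopping time (indeed τ is finite a.s. with bounded expectation since the walk is in a bounded region). By the OST, E[X_τ] = E[X_0] = 3. Equivalently: E[X_τ] = 86 · P(hit 86 first) + 0 · P(hit 0 first) = 86 · (3/86) = 3.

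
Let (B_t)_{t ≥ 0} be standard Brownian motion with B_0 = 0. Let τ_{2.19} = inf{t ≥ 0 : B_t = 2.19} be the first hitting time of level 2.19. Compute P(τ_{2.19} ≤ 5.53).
P(τ_{2.19} ≤ 5.53) = 2(1 − Φ(2.19/√5.53)) = 2(1 − Φ(0.9313)) ≈ 0.3517

By the reflection principle for standard BM, P(τ_b ≤ t) = 2 · P(B_t ≥ b). Since B_t ~ N(0, t), P(B_t ≥ 2.19) = 1 − Φ(2.19/√t) = 1 − Φ(2.19/√5.53) = 1 − Φ(0.9313) ≈ 0.17585. Doubling: P(τ_{2.19} ≤ 5.53) ≈ 2 · 0.17585 = 0.35170 ≈ 0.3517.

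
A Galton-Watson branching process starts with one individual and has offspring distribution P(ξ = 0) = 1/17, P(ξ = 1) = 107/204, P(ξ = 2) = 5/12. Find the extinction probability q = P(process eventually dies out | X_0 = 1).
q = 12/85

The pgf is f(s) = 1/17 + 107/204·s + 5/12·s². The extinction probability q is the smallest fixed point of f in [0, 1]. Setting s = f(s):
  5/12·s² + (107/204 − 1)·s + 1/17 = 0
  5/12·s² − (1/17 + 5/12)·s + 1/17 = 0
which factors as (s − 1)·(5/12·s − 1/17) = 0, giving roots s = 1 and s = (1/17)/(5/12) = 12/85.
Mean offspring μ = 107/204 + 2·5/12 = 277/204 > 1 (supercritical), so q < 1. The extinction probability is the smaller root: q = (1/17)/(5/12) = 12/85.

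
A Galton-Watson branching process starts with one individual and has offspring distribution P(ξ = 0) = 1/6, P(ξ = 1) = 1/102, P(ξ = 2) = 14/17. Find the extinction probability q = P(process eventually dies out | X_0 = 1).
q = 17/84

The pgf is f(s) = 1/6 + 1/102·s + 14/17·s². The extinction probability q is the smallest fixed point of f in [0, 1]. Setting s = f(s):
  14/17·s² + (1/102 − 1)·s + 1/6 = 0
  14/17·s² − (1/6 + 14/17)·s + 1/6 = 0
which factors as (s − 1)·(14/17·s − 1/6) = 0, giving roots s = 1 and s = (1/6)/(14/17) = 17/84.
Mean offspring μ = 1/102 + 2·14/17 = 169/102 > 1 (supercritical), so q < 1. The extinction probability is the smaller root: q = (1/6)/(14/17) = 17/84.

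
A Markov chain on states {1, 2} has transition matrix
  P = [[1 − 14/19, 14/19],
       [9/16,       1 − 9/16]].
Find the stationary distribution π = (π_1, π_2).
π_1 = 171/395, π_2 = 224/395

Solve πP = π with π_1 + π_2 = 1. From πP = π: π_1 · (1 − 14/19) + π_2 · 9/16 = π_1 ⇒ π_2 · 9/16 = π_1 · 14/19 ⇒ π_2/π_1 = (14/19)/(9/16) = 224/171. Together with π_1 + π_2 = 1:
  π_1 = (9/16)/(14/19 + 9/16) = (9/16)/(395/304) = 171/395,
  π_2 = (14/19)/(14/19 + 9/16) = (14/19)/(395/304) = 224/395.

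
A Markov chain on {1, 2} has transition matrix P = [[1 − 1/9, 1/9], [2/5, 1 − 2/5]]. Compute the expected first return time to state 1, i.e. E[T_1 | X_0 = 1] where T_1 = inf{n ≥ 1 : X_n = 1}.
E[T_1 | X_0 = 1] = 1/π_1 = 23/18

For an irreducible recurrent Markov chain with stationary distribution π, E[T_i | X_0 = i] = 1/π_i (Kac's formula). Here π_1 = (2/5)/(1/9 + 2/5) = (2/5)/(23/45) = 18/23, so E[T_1 | X_0 = 1] = 1/π_1 = (1/9 + 2/5)/(2/5) = (23/45)/(2/5) = 23/18.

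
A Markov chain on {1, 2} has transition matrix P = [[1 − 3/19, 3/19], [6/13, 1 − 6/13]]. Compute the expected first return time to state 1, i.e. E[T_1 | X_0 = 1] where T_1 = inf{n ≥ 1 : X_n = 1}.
E[T_1 | X_0 = 1] = 1/π_1 = 51/38

For an irreducible recurrent Markov chain with stationary distribution π, E[T_i | X_0 = i] = 1/π_i (Kac's formula). Here π_1 = (6/13)/(3/19 + 6/13) = (6/13)/(153/247) = 38/51, so E[T_1 | X_0 = 1] = 1/π_1 = (3/19 + 6/13)/(6/13) = (153/247)/(6/13) = 51/38.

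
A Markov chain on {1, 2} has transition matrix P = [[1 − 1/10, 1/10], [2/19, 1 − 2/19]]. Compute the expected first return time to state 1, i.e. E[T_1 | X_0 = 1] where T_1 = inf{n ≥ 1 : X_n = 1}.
E[T_1 | X_0 = 1] = 1/π_1 = 39/20

For an irreducible recurrent Markov chain with stationary distribution π, E[T_i | X_0 = i] = 1/π_i (Kac's formula). Here π_1 = (2/19)/(1/10 + 2/19) = (2/19)/(39/190) = 20/39, so E[T_1 | X_0 = 1] = 1/π_1 = (1/10 + 2/19)/(2/19) = (39/190)/(2/19) = 39/20.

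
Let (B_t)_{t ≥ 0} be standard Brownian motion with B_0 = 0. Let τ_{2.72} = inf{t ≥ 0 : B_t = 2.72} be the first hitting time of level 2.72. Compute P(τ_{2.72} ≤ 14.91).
P(τ_{2.72} ≤ 14.91) = 2(1 − Φ(2.72/√14.91)) = 2(1 − Φ(0.7044)) ≈ 0.4812

By the reflection principle for standard BM, P(τ_b ≤ t) = 2 · P(B_t ≥ b). Since B_t ~ N(0, t), P(B_t ≥ 2.72) = 1 − Φ(2.72/√t) = 1 − Φ(2.72/√14.91) = 1 − Φ(0.7044) ≈ 0.24059. Doubling: P(τ_{2.72} ≤ 14.91) ≈ 2 · 0.24059 = 0.48118 ≈ 0.4812.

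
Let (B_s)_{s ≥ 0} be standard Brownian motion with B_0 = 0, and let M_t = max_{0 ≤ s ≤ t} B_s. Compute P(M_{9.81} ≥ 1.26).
P(M_{9.81} ≥ 1.26) = 2·P(B_{9.81} ≥ 1.26) = 2(1 − Φ(1.26/√9.81)) ≈ 0.6875

By the reflection principle for Brownian motion, P(M_t ≥ a) = 2 · P(B_t ≥ a) for a ≥ 0. Since B_t ~ N(0, t), P(B_t ≥ 1.26) = 1 − Φ(1.26/√t) = 1 − Φ(1.26/√9.81) = 1 − Φ(0.4023). So
  P(M_{9.81} ≥ 1.26) = 2(1 − Φ(0.4023)) ≈ 0.6875.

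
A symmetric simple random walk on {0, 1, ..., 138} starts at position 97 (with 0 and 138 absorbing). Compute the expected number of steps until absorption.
E[τ | X_0 = 97] = 3977

Let v_k = E[τ | X_0 = k]. Boundary: v_0 = v_138 = 0. Recurrence: v_k = 1 + (v_{k-1} + v_{k+1})/2 for 1 ≤ k ≤ 137. The particular solution to v_k − (v_{k-1} + v_{k+1})/2 = 1 is v_k = −k^2. Adding homogeneous solution A + B k and matching boundaries gives v_k = k (138 − k). Substituting k = 97: v_97 = 97 · 41 = 3977.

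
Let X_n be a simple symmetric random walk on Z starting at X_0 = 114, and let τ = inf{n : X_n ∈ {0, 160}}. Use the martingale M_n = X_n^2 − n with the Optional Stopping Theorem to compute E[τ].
E[τ] = 5244

M_n = X_n^2 − n is a martingale (since E[X_{n+1}^2 | F_n] = X_n^2 + 1). By OST (τ has finite mean in a bounded region), E[M_τ] = E[M_0] = X_0^2 − 0 = 114^2 = 12996. Also E[M_τ] = E[X_τ^2] − E[τ]. The walk exits at 0 or 160, with P(hit 160 first) = 114/160, so E[X_τ^2] = 160^2 · 114/160 + 0 = 18240. Thus E[τ] = E[X_τ^2] − E[M_τ] = 18240 − 12996 = 5244 = 114(160 − 114) = 5244.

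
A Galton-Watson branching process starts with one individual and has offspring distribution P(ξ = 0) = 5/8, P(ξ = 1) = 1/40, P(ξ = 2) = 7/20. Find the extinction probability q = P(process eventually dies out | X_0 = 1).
q = 1

Mean offspring μ = 0·5/8 + 1·1/40 + 2·7/20 = 29/40 ≤ 1. For μ ≤ 1 with offspring not concentrated at 1, the Galton-Watson process goes extinct almost surely, so q = 1.
(Algebraic check: The pgf is f(s) = 5/8 + 1/40·s + 7/20·s². The extinction probability q is the smallest fixed point of f in [0, 1]. Setting s = f(s):
  7/20·s² + (1/40 − 1)·s + 5/8 = 0
  7/20·s² − (5/8 + 7/20)·s + 5/8 = 0
which factors as (s − 1)·(7/20·s − 5/8) = 0, giving roots s = 1 and s = (5/8)/(7/20) = 25/14. Since 25/14 ≥ 1, the smallest root in [0, 1] is s = 1.)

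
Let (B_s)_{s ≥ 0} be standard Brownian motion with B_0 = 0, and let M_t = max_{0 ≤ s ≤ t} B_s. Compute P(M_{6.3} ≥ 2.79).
P(M_{6.3} ≥ 2.79) = 2·P(B_{6.3} ≥ 2.79) = 2(1 − Φ(2.79/√6.3)) ≈ 0.2663

By the reflection principle for Brownian motion, P(M_t ≥ a) = 2 · P(B_t ≥ a) for a ≥ 0. Since B_t ~ N(0, t), P(B_t ≥ 2.79) = 1 − Φ(2.79/√t) = 1 − Φ(2.79/√6.3) = 1 − Φ(1.1116). So
  P(M_{6.3} ≥ 2.79) = 2(1 − Φ(1.1116)) ≈ 0.2663.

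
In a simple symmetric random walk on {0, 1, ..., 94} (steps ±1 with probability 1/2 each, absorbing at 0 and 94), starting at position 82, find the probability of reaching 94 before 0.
P(hit 94 before 0) = 82/94 = 41/47

Let u_k = P(hit 94 before 0 | start at k). Then u_0 = 0, u_94 = 1, and u_k = u_{k-1}/2 + u_{k+1}/2 for 1 ≤ k ≤ 93. This harmonic recurrence is solved by u_k = k/94, giving u_82 = 82/94 = 41/47.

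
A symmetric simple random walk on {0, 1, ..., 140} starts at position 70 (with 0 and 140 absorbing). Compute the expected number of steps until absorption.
E[τ | X_0 = 70] = 4900

Let v_k = E[τ | X_0 = k]. Boundary: v_0 = v_140 = 0. Recurrence: v_k = 1 + (v_{k-1} + v_{k+1})/2 for 1 ≤ k ≤ 139. The particular solution to v_k − (v_{k-1} + v_{k+1})/2 = 1 is v_k = −k^2. Adding homogeneous solution A + B k and matching boundaries gives v_k = k (140 − k). Substituting k = 70: v_70 = 70 · 70 = 4900.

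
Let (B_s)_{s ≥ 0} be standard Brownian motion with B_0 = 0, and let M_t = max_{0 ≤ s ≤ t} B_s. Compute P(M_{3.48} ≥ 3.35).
P(M_{3.48} ≥ 3.35) = 2·P(B_{3.48} ≥ 3.35) = 2(1 − Φ(3.35/√3.48)) ≈ 0.0725

By the reflection principle for Brownian motion, P(M_t ≥ a) = 2 · P(B_t ≥ a) for a ≥ 0. Since B_t ~ N(0, t), P(B_t ≥ 3.35) = 1 − Φ(3.35/√t) = 1 − Φ(3.35/√3.48) = 1 − Φ(1.7958). So
  P(M_{3.48} ≥ 3.35) = 2(1 − Φ(1.7958)) ≈ 0.0725.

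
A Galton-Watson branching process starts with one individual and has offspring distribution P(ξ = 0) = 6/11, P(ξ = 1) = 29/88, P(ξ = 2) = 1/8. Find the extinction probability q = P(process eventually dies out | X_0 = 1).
q = 1

Mean offspring μ = 0·6/11 + 1·29/88 + 2·1/8 = 51/88 ≤ 1. For μ ≤ 1 with offspring not concentrated at 1, the Galton-Watson process goes extinct almost surely, so q = 1.
(Algebraic check: The pgf is f(s) = 6/11 + 29/88·s + 1/8·s². The extinction probability q is the smallest fixed point of f in [0, 1]. Setting s = f(s):
  1/8·s² + (29/88 − 1)·s + 6/11 = 0
  1/8·s² − (6/11 + 1/8)·s + 6/11 = 0
which factors as (s − 1)·(1/8·s − 6/11) = 0, giving roots s = 1 and s = (6/11)/(1/8) = 48/11. Since 48/11 ≥ 1, the smallest root in [0, 1] is s = 1.)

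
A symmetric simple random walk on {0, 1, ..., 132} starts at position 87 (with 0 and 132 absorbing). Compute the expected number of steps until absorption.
E[τ | X_0 = 87] = 3915

Let v_k = E[τ | X_0 = k]. Boundary: v_0 = v_132 = 0. Recurrence: v_k = 1 + (v_{k-1} + v_{k+1})/2 for 1 ≤ k ≤ 131. The particular solution to v_k − (v_{k-1} + v_{k+1})/2 = 1 is v_k = −k^2. Adding homogeneous solution A + B k and matching boundaries gives v_k = k (132 − k). Substituting k = 87: v_87 = 87 · 45 = 3915.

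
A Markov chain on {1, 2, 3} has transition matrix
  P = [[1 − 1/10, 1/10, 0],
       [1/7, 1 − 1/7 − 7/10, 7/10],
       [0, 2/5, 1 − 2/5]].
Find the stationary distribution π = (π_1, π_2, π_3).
π = (40/117, 28/117, 49/117)

This is a birth-death chain on three states, which satisfies detailed balance: π_1 · P_{12} = π_2 · P_{21} and π_2 · P_{23} = π_3 · P_{32}.
From π_1 · 1/10 = π_2 · 1/7: π_2/π_1 = (1/10)/(1/7) = 7/10.
From π_2 · 7/10 = π_3 · 2/5: π_3/π_2 = (7/10)/(2/5) = 7/4.
Take π_1 proportional to 1; then unnormalized π = (1, 7/10, 49/40). Normalize by dividing by the sum 117/40:
  π = (40/117, 28/117, 49/117).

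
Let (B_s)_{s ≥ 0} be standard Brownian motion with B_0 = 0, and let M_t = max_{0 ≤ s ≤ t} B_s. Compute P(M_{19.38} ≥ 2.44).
P(M_{19.38} ≥ 2.44) = 2·P(B_{19.38} ≥ 2.44) = 2(1 − Φ(2.44/√19.38)) ≈ 0.5794

By the reflection principle for Brownian motion, P(M_t ≥ a) = 2 · P(B_t ≥ a) for a ≥ 0. Since B_t ~ N(0, t), P(B_t ≥ 2.44) = 1 − Φ(2.44/√t) = 1 − Φ(2.44/√19.38) = 1 − Φ(0.5543). So
  P(M_{19.38} ≥ 2.44) = 2(1 − Φ(0.5543)) ≈ 0.5794.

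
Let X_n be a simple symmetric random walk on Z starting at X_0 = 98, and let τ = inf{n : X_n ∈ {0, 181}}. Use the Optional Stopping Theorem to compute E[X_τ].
E[X_τ] = 98

X_n is a martingale and τ is a bounded-mean stopping time (indeed τ is finite a.s. with bounded expectation since the walk is in a bounded region). By the OST, E[X_τ] = E[X_0] = 98. Equivalently: E[X_τ] = 181 · P(hit 181 first) + 0 · P(hit 0 first) = 181 · (98/181) = 98.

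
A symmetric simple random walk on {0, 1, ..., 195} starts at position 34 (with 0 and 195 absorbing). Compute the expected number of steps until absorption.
E[τ | X_0 = 34] = 5474

Let v_k = E[τ | X_0 = k]. Boundary: v_0 = v_195 = 0. Recurrence: v_k = 1 + (v_{k-1} + v_{k+1})/2 for 1 ≤ k ≤ 194. The particular solution to v_k − (v_{k-1} + v_{k+1})/2 = 1 is v_k = −k^2. Adding homogeneous solution A + B k and matching boundaries gives v_k = k (195 − k). Substituting k = 34: v_34 = 34 · 161 = 5474.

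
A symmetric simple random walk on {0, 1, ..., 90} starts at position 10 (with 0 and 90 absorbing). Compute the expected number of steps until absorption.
E[τ | X_0 = 10] = 800

Let v_k = E[τ | X_0 = k]. Boundary: v_0 = v_90 = 0. Recurrence: v_k = 1 + (v_{k-1} + v_{k+1})/2 for 1 ≤ k ≤ 89. The particular solution to v_k − (v_{k-1} + v_{k+1})/2 = 1 is v_k = −k^2. Adding homogeneous solution A + B k and matching boundaries gives v_k = k (90 − k). Substituting k = 10: v_10 = 10 · 80 = 800.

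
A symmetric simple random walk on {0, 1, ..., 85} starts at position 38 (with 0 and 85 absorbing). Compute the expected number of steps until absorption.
E[τ | X_0 = 38] = 1786

Let v_k = E[τ | X_0 = k]. Boundary: v_0 = v_85 = 0. Recurrence: v_k = 1 + (v_{k-1} + v_{k+1})/2 for 1 ≤ k ≤ 84. The particular solution to v_k − (v_{k-1} + v_{k+1})/2 = 1 is v_k = −k^2. Adding homogeneous solution A + B k and matching boundaries gives v_k = k (85 − k). Substituting k = 38: v_38 = 38 · 47 = 1786.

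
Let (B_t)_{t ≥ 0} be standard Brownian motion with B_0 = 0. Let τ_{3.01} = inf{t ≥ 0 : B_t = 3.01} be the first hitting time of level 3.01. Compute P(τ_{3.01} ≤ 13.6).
P(τ_{3.01} ≤ 13.6) = 2(1 − Φ(3.01/√13.6)) = 2(1 − Φ(0.8162)) ≈ 0.4144

By the reflection principle for standard BM, P(τ_b ≤ t) = 2 · P(B_t ≥ b). Since B_t ~ N(0, t), P(B_t ≥ 3.01) = 1 − Φ(3.01/√t) = 1 − Φ(3.01/√13.6) = 1 − Φ(0.8162) ≈ 0.20719. Doubling: P(τ_{3.01} ≤ 13.6) ≈ 2 · 0.20719 = 0.41438 ≈ 0.4144.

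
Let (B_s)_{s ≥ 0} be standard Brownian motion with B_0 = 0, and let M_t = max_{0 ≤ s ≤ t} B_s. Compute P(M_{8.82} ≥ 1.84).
P(M_{8.82} ≥ 1.84) = 2·P(B_{8.82} ≥ 1.84) = 2(1 − Φ(1.84/√8.82)) ≈ 0.5355

By the reflection principle for Brownian motion, P(M_t ≥ a) = 2 · P(B_t ≥ a) for a ≥ 0. Since B_t ~ N(0, t), P(B_t ≥ 1.84) = 1 − Φ(1.84/√t) = 1 − Φ(1.84/√8.82) = 1 − Φ(0.6196). So
  P(M_{8.82} ≥ 1.84) = 2(1 − Φ(0.6196)) ≈ 0.5355.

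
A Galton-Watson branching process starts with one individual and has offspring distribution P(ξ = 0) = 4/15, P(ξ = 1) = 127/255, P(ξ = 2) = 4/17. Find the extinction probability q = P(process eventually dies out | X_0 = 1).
q = 1

Mean offspring μ = 0·4/15 + 1·127/255 + 2·4/17 = 247/255 ≤ 1. For μ ≤ 1 with offspring not concentrated at 1, the Galton-Watson process goes extinct almost surely, so q = 1.
(Algebraic check: The pgf is f(s) = 4/15 + 127/255·s + 4/17·s². The extinction probability q is the smallest fixed point of f in [0, 1]. Setting s = f(s):
  4/17·s² + (127/255 − 1)·s + 4/15 = 0
  4/17·s² − (4/15 + 4/17)·s + 4/15 = 0
which factors as (s − 1)·(4/17·s − 4/15) = 0, giving roots s = 1 and s = (4/15)/(4/17) = 17/15. Since 17/15 ≥ 1, the smallest root in [0, 1] is s = 1.)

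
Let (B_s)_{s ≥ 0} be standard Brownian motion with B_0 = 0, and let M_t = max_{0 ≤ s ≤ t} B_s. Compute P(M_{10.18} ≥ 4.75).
P(M_{10.18} ≥ 4.75) = 2·P(B_{10.18} ≥ 4.75) = 2(1 − Φ(4.75/√10.18)) ≈ 0.1366

By the reflection principle for Brownian motion, P(M_t ≥ a) = 2 · P(B_t ≥ a) for a ≥ 0. Since B_t ~ N(0, t), P(B_t ≥ 4.75) = 1 − Φ(4.75/√t) = 1 − Φ(4.75/√10.18) = 1 − Φ(1.4887). So
  P(M_{10.18} ≥ 4.75) = 2(1 − Φ(1.4887)) ≈ 0.1366.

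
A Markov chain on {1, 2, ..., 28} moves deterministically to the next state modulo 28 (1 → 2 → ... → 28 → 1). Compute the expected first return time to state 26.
E[T_26 | X_0 = 26] = 28

The chain cycles deterministically, so starting at state 26 it returns in exactly 28 steps. Equivalently, the stationary distribution is uniform π_j = 1/28 for every state j, so by Kac's formula E[T_26] = 1/π_26 = 28.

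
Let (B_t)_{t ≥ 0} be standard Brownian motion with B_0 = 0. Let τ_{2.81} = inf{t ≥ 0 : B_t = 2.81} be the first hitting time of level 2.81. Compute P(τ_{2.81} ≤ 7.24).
P(τ_{2.81} ≤ 7.24) = 2(1 − Φ(2.81/√7.24)) = 2(1 − Φ(1.0443)) ≈ 0.2963

By the reflection principle for standard BM, P(τ_b ≤ t) = 2 · P(B_t ≥ b). Since B_t ~ N(0, t), P(B_t ≥ 2.81) = 1 − Φ(2.81/√t) = 1 − Φ(2.81/√7.24) = 1 − Φ(1.0443) ≈ 0.14817. Doubling: P(τ_{2.81} ≤ 7.24) ≈ 2 · 0.14817 = 0.29634 ≈ 0.2963.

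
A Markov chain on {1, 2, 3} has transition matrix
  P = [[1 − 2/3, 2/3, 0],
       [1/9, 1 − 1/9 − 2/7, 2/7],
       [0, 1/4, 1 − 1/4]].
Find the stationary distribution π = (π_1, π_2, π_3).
π = (7/97, 42/97, 48/97)

This is a birth-death chain on three states, which satisfies detailed balance: π_1 · P_{12} = π_2 · P_{21} and π_2 · P_{23} = π_3 · P_{32}.
From π_1 · 2/3 = π_2 · 1/9: π_2/π_1 = (2/3)/(1/9) = 6.
From π_2 · 2/7 = π_3 · 1/4: π_3/π_2 = (2/7)/(1/4) = 8/7.
Take π_1 proportional to 1; then unnormalized π = (1, 6, 48/7). Normalize by dividing by the sum 97/7:
  π = (7/97, 42/97, 48/97).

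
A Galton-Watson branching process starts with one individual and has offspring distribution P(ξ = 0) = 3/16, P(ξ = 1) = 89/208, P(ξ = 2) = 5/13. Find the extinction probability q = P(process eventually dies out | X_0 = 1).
q = 39/80

The pgf is f(s) = 3/16 + 89/208·s + 5/13·s². The extinction probability q is the smallest fixed point of f in [0, 1]. Setting s = f(s):
  5/13·s² + (89/208 − 1)·s + 3/16 = 0
  5/13·s² − (3/16 + 5/13)·s + 3/16 = 0
which factors as (s − 1)·(5/13·s − 3/16) = 0, giving roots s = 1 and s = (3/16)/(5/13) = 39/80.
Mean offspring μ = 89/208 + 2·5/13 = 249/208 > 1 (supercritical), so q < 1. The extinction probability is the smaller root: q = (3/16)/(5/13) = 39/80.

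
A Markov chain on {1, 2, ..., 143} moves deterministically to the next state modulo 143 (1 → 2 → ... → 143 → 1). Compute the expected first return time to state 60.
E[T_60 | X_0 = 60] = 143

The chain cycles deterministically, so starting at state 60 it returns in exactly 143 steps. Equivalently, the stationary distribution is uniform π_j = 1/143 for every state j, so by Kac's formula E[T_60] = 1/π_60 = 143.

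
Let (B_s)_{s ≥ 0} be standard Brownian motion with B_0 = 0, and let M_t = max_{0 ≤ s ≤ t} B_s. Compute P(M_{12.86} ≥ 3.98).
P(M_{12.86} ≥ 3.98) = 2·P(B_{12.86} ≥ 3.98) = 2(1 − Φ(3.98/√12.86)) ≈ 0.2671

By the reflection principle for Brownian motion, P(M_t ≥ a) = 2 · P(B_t ≥ a) for a ≥ 0. Since B_t ~ N(0, t), P(B_t ≥ 3.98) = 1 − Φ(3.98/√t) = 1 − Φ(3.98/√12.86) = 1 − Φ(1.1098). So
  P(M_{12.86} ≥ 3.98) = 2(1 − Φ(1.1098)) ≈ 0.2671.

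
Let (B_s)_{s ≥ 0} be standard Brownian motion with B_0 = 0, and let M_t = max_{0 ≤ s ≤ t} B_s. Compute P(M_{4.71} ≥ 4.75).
P(M_{4.71} ≥ 4.75) = 2·P(B_{4.71} ≥ 4.75) = 2(1 − Φ(4.75/√4.71)) ≈ 0.0286

By the reflection principle for Brownian motion, P(M_t ≥ a) = 2 · P(B_t ≥ a) for a ≥ 0. Since B_t ~ N(0, t), P(B_t ≥ 4.75) = 1 − Φ(4.75/√t) = 1 − Φ(4.75/√4.71) = 1 − Φ(2.1887). So
  P(M_{4.71} ≥ 4.75) = 2(1 − Φ(2.1887)) ≈ 0.0286.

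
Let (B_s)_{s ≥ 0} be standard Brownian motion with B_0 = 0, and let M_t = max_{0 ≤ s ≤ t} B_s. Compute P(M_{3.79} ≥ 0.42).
P(M_{3.79} ≥ 0.42) = 2·P(B_{3.79} ≥ 0.42) = 2(1 − Φ(0.42/√3.79)) ≈ 0.8292

By the reflection principle for Brownian motion, P(M_t ≥ a) = 2 · P(B_t ≥ a) for a ≥ 0. Since B_t ~ N(0, t), P(B_t ≥ 0.42) = 1 − Φ(0.42/√t) = 1 − Φ(0.42/√3.79) = 1 − Φ(0.2157). So
  P(M_{3.79} ≥ 0.42) = 2(1 − Φ(0.2157)) ≈ 0.8292.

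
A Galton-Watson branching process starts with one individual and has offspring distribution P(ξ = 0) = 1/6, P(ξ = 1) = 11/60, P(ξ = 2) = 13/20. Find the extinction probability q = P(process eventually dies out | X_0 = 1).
q = 10/39

The pgf is f(s) = 1/6 + 11/60·s + 13/20·s². The extinction probability q is the smallest fixed point of f in [0, 1]. Setting s = f(s):
  13/20·s² + (11/60 − 1)·s + 1/6 = 0
  13/20·s² − (1/6 + 13/20)·s + 1/6 = 0
which factors as (s − 1)·(13/20·s − 1/6) = 0, giving roots s = 1 and s = (1/6)/(13/20) = 10/39.
Mean offspring μ = 11/60 + 2·13/20 = 89/60 > 1 (supercritical), so q < 1. The extinction probability is the smaller root: q = (1/6)/(13/20) = 10/39.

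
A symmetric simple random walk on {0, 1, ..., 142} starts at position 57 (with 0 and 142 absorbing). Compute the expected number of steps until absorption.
E[τ | X_0 = 57] = 4845

Let v_k = E[τ | X_0 = k]. Boundary: v_0 = v_142 = 0. Recurrence: v_k = 1 + (v_{k-1} + v_{k+1})/2 for 1 ≤ k ≤ 141. The particular solution to v_k − (v_{k-1} + v_{k+1})/2 = 1 is v_k = −k^2. Adding homogeneous solution A + B k and matching boundaries gives v_k = k (142 − k). Substituting k = 57: v_57 = 57 · 85 = 4845.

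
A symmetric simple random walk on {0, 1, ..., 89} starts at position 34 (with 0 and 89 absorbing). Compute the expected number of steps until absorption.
E[τ | X_0 = 34] = 1870

Let v_k = E[τ | X_0 = k]. Boundary: v_0 = v_89 = 0. Recurrence: v_k = 1 + (v_{k-1} + v_{k+1})/2 for 1 ≤ k ≤ 88. The particular solution to v_k − (v_{k-1} + v_{k+1})/2 = 1 is v_k = −k^2. Adding homogeneous solution A + B k and matching boundaries gives v_k = k (89 − k). Substituting k = 34: v_34 = 34 · 55 = 1870.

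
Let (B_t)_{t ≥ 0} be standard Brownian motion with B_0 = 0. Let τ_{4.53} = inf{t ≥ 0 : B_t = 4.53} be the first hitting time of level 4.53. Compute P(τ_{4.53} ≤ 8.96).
P(τ_{4.53} ≤ 8.96) = 2(1 − Φ(4.53/√8.96)) = 2(1 − Φ(1.5134)) ≈ 0.1302

By the reflection principle for standard BM, P(τ_b ≤ t) = 2 · P(B_t ≥ b). Since B_t ~ N(0, t), P(B_t ≥ 4.53) = 1 − Φ(4.53/√t) = 1 − Φ(4.53/√8.96) = 1 − Φ(1.5134) ≈ 0.06509. Doubling: P(τ_{4.53} ≤ 8.96) ≈ 2 · 0.06509 = 0.13018 ≈ 0.1302.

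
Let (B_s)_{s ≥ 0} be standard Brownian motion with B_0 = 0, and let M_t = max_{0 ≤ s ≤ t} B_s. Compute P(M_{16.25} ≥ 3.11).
P(M_{16.25} ≥ 3.11) = 2·P(B_{16.25} ≥ 3.11) = 2(1 − Φ(3.11/√16.25)) ≈ 0.4404

By the reflection principle for Brownian motion, P(M_t ≥ a) = 2 · P(B_t ≥ a) for a ≥ 0. Since B_t ~ N(0, t), P(B_t ≥ 3.11) = 1 − Φ(3.11/√t) = 1 − Φ(3.11/√16.25) = 1 − Φ(0.7715). So
  P(M_{16.25} ≥ 3.11) = 2(1 − Φ(0.7715)) ≈ 0.4404.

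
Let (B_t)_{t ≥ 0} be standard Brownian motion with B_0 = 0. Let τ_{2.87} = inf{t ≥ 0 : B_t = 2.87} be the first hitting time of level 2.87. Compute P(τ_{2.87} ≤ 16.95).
P(τ_{2.87} ≤ 16.95) = 2(1 − Φ(2.87/√16.95)) = 2(1 − Φ(0.6971)) ≈ 0.4857

By the reflection principle for standard BM, P(τ_b ≤ t) = 2 · P(B_t ≥ b). Since B_t ~ N(0, t), P(B_t ≥ 2.87) = 1 − Φ(2.87/√t) = 1 − Φ(2.87/√16.95) = 1 − Φ(0.6971) ≈ 0.24287. Doubling: P(τ_{2.87} ≤ 16.95) ≈ 2 · 0.24287 = 0.48574 ≈ 0.4857.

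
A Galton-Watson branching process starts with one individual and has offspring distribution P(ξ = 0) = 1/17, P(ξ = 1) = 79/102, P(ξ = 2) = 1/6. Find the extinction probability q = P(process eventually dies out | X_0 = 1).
q = 6/17

The pgf is f(s) = 1/17 + 79/102·s + 1/6·s². The extinction probability q is the smallest fixed point of f in [0, 1]. Setting s = f(s):
  1/6·s² + (79/102 − 1)·s + 1/17 = 0
  1/6·s² − (1/17 + 1/6)·s + 1/17 = 0
which factors as (s − 1)·(1/6·s − 1/17) = 0, giving roots s = 1 and s = (1/17)/(1/6) = 6/17.
Mean offspring μ = 79/102 + 2·1/6 = 113/102 > 1 (supercritical), so q < 1. The extinction probability is the smaller root: q = (1/17)/(1/6) = 6/17.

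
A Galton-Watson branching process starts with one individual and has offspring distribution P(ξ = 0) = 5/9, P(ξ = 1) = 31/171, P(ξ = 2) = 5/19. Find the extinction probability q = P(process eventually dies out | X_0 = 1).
q = 1

Mean offspring μ = 0·5/9 + 1·31/171 + 2·5/19 = 121/171 ≤ 1. For μ ≤ 1 with offspring not concentrated at 1, the Galton-Watson process goes extinct almost surely, so q = 1.
(Algebraic check: The pgf is f(s) = 5/9 + 31/171·s + 5/19·s². The extinction probability q is the smallest fixed point of f in [0, 1]. Setting s = f(s):
  5/19·s² + (31/171 − 1)·s + 5/9 = 0
  5/19·s² − (5/9 + 5/19)·s + 5/9 = 0
which factors as (s − 1)·(5/19·s − 5/9) = 0, giving roots s = 1 and s = (5/9)/(5/19) = 19/9. Since 19/9 ≥ 1, the smallest root in [0, 1] is s = 1.)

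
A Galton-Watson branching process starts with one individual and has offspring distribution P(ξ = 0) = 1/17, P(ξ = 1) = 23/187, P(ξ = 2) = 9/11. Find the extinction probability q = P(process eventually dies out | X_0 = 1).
q = 11/153

The pgf is f(s) = 1/17 + 23/187·s + 9/11·s². The extinction probability q is the smallest fixed point of f in [0, 1]. Setting s = f(s):
  9/11·s² + (23/187 − 1)·s + 1/17 = 0
  9/11·s² − (1/17 + 9/11)·s + 1/17 = 0
which factors as (s − 1)·(9/11·s − 1/17) = 0, giving roots s = 1 and s = (1/17)/(9/11) = 11/153.
Mean offspring μ = 23/187 + 2·9/11 = 329/187 > 1 (supercritical), so q < 1. The extinction probability is the smaller root: q = (1/17)/(9/11) = 11/153.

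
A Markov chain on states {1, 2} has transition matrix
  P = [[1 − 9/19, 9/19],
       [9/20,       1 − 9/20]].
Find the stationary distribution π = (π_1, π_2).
π_1 = 19/39, π_2 = 20/39

Solve πP = π with π_1 + π_2 = 1. From πP = π: π_1 · (1 − 9/19) + π_2 · 9/20 = π_1 ⇒ π_2 · 9/20 = π_1 · 9/19 ⇒ π_2/π_1 = (9/19)/(9/20) = 20/19. Together with π_1 + π_2 = 1:
  π_1 = (9/20)/(9/19 + 9/20) = (9/20)/(351/380) = 19/39,
  π_2 = (9/19)/(9/19 + 9/20) = (9/19)/(351/380) = 20/39.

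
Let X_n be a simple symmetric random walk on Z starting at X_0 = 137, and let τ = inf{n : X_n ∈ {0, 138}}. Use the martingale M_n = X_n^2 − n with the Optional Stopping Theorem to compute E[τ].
E[τ] = 137

M_n = X_n^2 − n is a martingale (since E[X_{n+1}^2 | F_n] = X_n^2 + 1). By OST (τ has finite mean in a bounded region), E[M_τ] = E[M_0] = X_0^2 − 0 = 137^2 = 18769. Also E[M_τ] = E[X_τ^2] − E[τ]. The walk exits at 0 or 138, with P(hit 138 first) = 137/138, so E[X_τ^2] = 138^2 · 137/138 + 0 = 18906. Thus E[τ] = E[X_τ^2] − E[M_τ] = 18906 − 18769 = 137 = 137(138 − 137) = 137.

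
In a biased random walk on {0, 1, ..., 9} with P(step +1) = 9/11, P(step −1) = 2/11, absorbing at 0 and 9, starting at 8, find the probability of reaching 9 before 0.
P(hit 9 before 0) = (1 − (2/9)^8) / (1 − (2/9)^9) = 55345455/55345711

Let u_k denote P(reach 9 before 0 | start at k). Boundary: u_0 = 0, u_9 = 1. Recurrence: u_k = 9/11·u_{k+1} + 2/11·u_{k-1} for 1 ≤ k ≤ 8. Try u_k = A + B·r^k with r = q/p = (2/11)/(9/11) = 2/9. Substitution satisfies the recurrence; boundary conditions give:
  u_k = (1 − r^k) / (1 − r^N) = (1 − (2/9)^8) / (1 − (2/9)^9) = 55345455/55345711.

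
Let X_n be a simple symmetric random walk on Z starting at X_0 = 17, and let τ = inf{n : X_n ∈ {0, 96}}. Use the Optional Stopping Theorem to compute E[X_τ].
E[X_τ] = 17

X_n is a martingale and τ is a bounded-mean stopping time (indeed τ is finite a.s. with bounded expectation since the walk is in a bounded region). By the OST, E[X_τ] = E[X_0] = 17. Equivalently: E[X_τ] = 96 · P(hit 96 first) + 0 · P(hit 0 first) = 96 · (17/96) = 17.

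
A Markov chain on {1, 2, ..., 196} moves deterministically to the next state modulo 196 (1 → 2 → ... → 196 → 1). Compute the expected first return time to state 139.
E[T_139 | X_0 = 139] = 196

The chain cycles deterministically, so starting at state 139 it returns in exactly 196 steps. Equivalently, the stationary distribution is uniform π_j = 1/196 for every state j, so by Kac's formula E[T_139] = 1/π_139 = 196.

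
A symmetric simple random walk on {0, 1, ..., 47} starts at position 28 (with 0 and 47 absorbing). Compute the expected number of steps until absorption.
E[τ | X_0 = 28] = 532

Let v_k = E[τ | X_0 = k]. Boundary: v_0 = v_47 = 0. Recurrence: v_k = 1 + (v_{k-1} + v_{k+1})/2 for 1 ≤ k ≤ 46. The particular solution to v_k − (v_{k-1} + v_{k+1})/2 = 1 is v_k = −k^2. Adding homogeneous solution A + B k and matching boundaries gives v_k = k (47 − k). Substituting k = 28: v_28 = 28 · 19 = 532.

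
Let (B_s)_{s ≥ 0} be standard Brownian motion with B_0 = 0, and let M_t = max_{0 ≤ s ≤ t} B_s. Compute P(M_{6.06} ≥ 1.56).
P(M_{6.06} ≥ 1.56) = 2·P(B_{6.06} ≥ 1.56) = 2(1 − Φ(1.56/√6.06)) ≈ 0.5263

By the reflection principle for Brownian motion, P(M_t ≥ a) = 2 · P(B_t ≥ a) for a ≥ 0. Since B_t ~ N(0, t), P(B_t ≥ 1.56) = 1 − Φ(1.56/√t) = 1 − Φ(1.56/√6.06) = 1 − Φ(0.6337). So
  P(M_{6.06} ≥ 1.56) = 2(1 − Φ(0.6337)) ≈ 0.5263.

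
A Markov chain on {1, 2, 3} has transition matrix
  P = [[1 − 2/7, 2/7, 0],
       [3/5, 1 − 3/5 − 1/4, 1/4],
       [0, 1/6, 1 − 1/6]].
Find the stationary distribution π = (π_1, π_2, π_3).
π = (21/46, 5/23, 15/46)

This is a birth-death chain on three states, which satisfies detailed balance: π_1 · P_{12} = π_2 · P_{21} and π_2 · P_{23} = π_3 · P_{32}.
From π_1 · 2/7 = π_2 · 3/5: π_2/π_1 = (2/7)/(3/5) = 10/21.
From π_2 · 1/4 = π_3 · 1/6: π_3/π_2 = (1/4)/(1/6) = 3/2.
Take π_1 proportional to 1; then unnormalized π = (1, 10/21, 5/7). Normalize by dividing by the sum 46/21:
  π = (21/46, 5/23, 15/46).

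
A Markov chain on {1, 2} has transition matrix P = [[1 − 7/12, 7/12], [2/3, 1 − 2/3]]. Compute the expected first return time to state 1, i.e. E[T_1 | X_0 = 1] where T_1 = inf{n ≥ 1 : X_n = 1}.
E[T_1 | X_0 = 1] = 1/π_1 = 15/8

For an irreducible recurrent Markov chain with stationary distribution π, E[T_i | X_0 = i] = 1/π_i (Kac's formula). Here π_1 = (2/3)/(7/12 + 2/3) = (2/3)/(5/4) = 8/15, so E[T_1 | X_0 = 1] = 1/π_1 = (7/12 + 2/3)/(2/3) = (5/4)/(2/3) = 15/8.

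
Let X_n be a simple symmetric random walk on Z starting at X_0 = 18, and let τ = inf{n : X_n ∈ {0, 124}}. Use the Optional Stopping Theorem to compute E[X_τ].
E[X_τ] = 18

X_n is a martingale and τ is a bounded-mean stopping time (indeed τ is finite a.s. with bounded expectation since the walk is in a bounded region). By the OST, E[X_τ] = E[X_0] = 18. Equivalently: E[X_τ] = 124 · P(hit 124 first) + 0 · P(hit 0 first) = 124 · (18/124) = 18.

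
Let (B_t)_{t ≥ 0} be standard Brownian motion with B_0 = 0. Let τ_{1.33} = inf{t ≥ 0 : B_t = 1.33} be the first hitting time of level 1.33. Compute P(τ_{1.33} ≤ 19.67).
P(τ_{1.33} ≤ 19.67) = 2(1 − Φ(1.33/√19.67)) = 2(1 − Φ(0.2999)) ≈ 0.7643

By the reflection principle for standard BM, P(τ_b ≤ t) = 2 · P(B_t ≥ b). Since B_t ~ N(0, t), P(B_t ≥ 1.33) = 1 − Φ(1.33/√t) = 1 − Φ(1.33/√19.67) = 1 − Φ(0.2999) ≈ 0.38213. Doubling: P(τ_{1.33} ≤ 19.67) ≈ 2 · 0.38213 = 0.76426 ≈ 0.7643.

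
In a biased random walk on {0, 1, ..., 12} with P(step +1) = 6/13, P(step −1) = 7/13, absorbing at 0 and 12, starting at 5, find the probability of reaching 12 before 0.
P(hit 12 before 0) = (1 − (7/6)^5) / (1 − (7/6)^12) = 2528102016/11664504865

Let u_k denote P(reach 12 before 0 | start at k). Boundary: u_0 = 0, u_12 = 1. Recurrence: u_k = 6/13·u_{k+1} + 7/13·u_{k-1} for 1 ≤ k ≤ 11. Try u_k = A + B·r^k with r = q/p = (7/13)/(6/13) = 7/6. Substitution satisfies the recurrence; boundary conditions give:
  u_k = (1 − r^k) / (1 − r^N) = (1 − (7/6)^5) / (1 − (7/6)^12) = 2528102016/11664504865.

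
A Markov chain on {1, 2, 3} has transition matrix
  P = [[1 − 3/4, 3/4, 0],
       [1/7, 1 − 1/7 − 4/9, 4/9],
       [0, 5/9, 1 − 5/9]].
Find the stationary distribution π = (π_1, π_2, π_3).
π = (20/209, 105/209, 84/209)

This is a birth-death chain on three states, which satisfies detailed balance: π_1 · P_{12} = π_2 · P_{21} and π_2 · P_{23} = π_3 · P_{32}.
From π_1 · 3/4 = π_2 · 1/7: π_2/π_1 = (3/4)/(1/7) = 21/4.
From π_2 · 4/9 = π_3 · 5/9: π_3/π_2 = (4/9)/(5/9) = 4/5.
Take π_1 proportional to 1; then unnormalized π = (1, 21/4, 21/5). Normalize by dividing by the sum 209/20:
  π = (20/209, 105/209, 84/209).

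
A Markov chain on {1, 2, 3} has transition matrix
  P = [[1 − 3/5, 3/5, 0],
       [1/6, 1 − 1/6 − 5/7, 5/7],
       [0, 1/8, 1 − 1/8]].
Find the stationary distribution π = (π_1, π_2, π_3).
π = (35/881, 126/881, 720/881)

This is a birth-death chain on three states, which satisfies detailed balance: π_1 · P_{12} = π_2 · P_{21} and π_2 · P_{23} = π_3 · P_{32}.
From π_1 · 3/5 = π_2 · 1/6: π_2/π_1 = (3/5)/(1/6) = 18/5.
From π_2 · 5/7 = π_3 · 1/8: π_3/π_2 = (5/7)/(1/8) = 40/7.
Take π_1 proportional to 1; then unnormalized π = (1, 18/5, 144/7). Normalize by dividing by the sum 881/35:
  π = (35/881, 126/881, 720/881).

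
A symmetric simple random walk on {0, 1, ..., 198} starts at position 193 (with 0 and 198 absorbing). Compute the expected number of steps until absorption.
E[τ | X_0 = 193] = 965

Let v_k = E[τ | X_0 = k]. Boundary: v_0 = v_198 = 0. Recurrence: v_k = 1 + (v_{k-1} + v_{k+1})/2 for 1 ≤ k ≤ 197. The particular solution to v_k − (v_{k-1} + v_{k+1})/2 = 1 is v_k = −k^2. Adding homogeneous solution A + B k and matching boundaries gives v_k = k (198 − k). Substituting k = 193: v_193 = 193 · 5 = 965.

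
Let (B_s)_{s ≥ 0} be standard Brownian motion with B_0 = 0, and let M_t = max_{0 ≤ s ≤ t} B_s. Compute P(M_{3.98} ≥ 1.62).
P(M_{3.98} ≥ 1.62) = 2·P(B_{3.98} ≥ 1.62) = 2(1 − Φ(1.62/√3.98)) ≈ 0.4168

By the reflection principle for Brownian motion, P(M_t ≥ a) = 2 · P(B_t ≥ a) for a ≥ 0. Since B_t ~ N(0, t), P(B_t ≥ 1.62) = 1 − Φ(1.62/√t) = 1 − Φ(1.62/√3.98) = 1 − Φ(0.8120). So
  P(M_{3.98} ≥ 1.62) = 2(1 − Φ(0.8120)) ≈ 0.4168.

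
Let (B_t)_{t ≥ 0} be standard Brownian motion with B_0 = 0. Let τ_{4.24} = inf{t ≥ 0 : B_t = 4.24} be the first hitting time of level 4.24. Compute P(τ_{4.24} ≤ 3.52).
P(τ_{4.24} ≤ 3.52) = 2(1 − Φ(4.24/√3.52)) = 2(1 − Φ(2.2599)) ≈ 0.0238

By the reflection principle for standard BM, P(τ_b ≤ t) = 2 · P(B_t ≥ b). Since B_t ~ N(0, t), P(B_t ≥ 4.24) = 1 − Φ(4.24/√t) = 1 − Φ(4.24/√3.52) = 1 − Φ(2.2599) ≈ 0.01191. Doubling: P(τ_{4.24} ≤ 3.52) ≈ 2 · 0.01191 = 0.02382 ≈ 0.0238.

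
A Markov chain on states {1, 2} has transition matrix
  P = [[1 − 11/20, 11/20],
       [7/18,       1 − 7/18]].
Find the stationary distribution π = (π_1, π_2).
π_1 = 70/169, π_2 = 99/169

Solve πP = π with π_1 + π_2 = 1. From πP = π: π_1 · (1 − 11/20) + π_2 · 7/18 = π_1 ⇒ π_2 · 7/18 = π_1 · 11/20 ⇒ π_2/π_1 = (11/20)/(7/18) = 99/70. Together with π_1 + π_2 = 1:
  π_1 = (7/18)/(11/20 + 7/18) = (7/18)/(169/180) = 70/169,
  π_2 = (11/20)/(11/20 + 7/18) = (11/20)/(169/180) = 99/169.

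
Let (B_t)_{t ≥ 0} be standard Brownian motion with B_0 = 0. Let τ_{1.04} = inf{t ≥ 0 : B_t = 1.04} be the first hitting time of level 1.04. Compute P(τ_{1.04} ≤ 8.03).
P(τ_{1.04} ≤ 8.03) = 2(1 − Φ(1.04/√8.03)) = 2(1 − Φ(0.3670)) ≈ 0.7136

By the reflection principle for standard BM, P(τ_b ≤ t) = 2 · P(B_t ≥ b). Since B_t ~ N(0, t), P(B_t ≥ 1.04) = 1 − Φ(1.04/√t) = 1 − Φ(1.04/√8.03) = 1 − Φ(0.3670) ≈ 0.35681. Doubling: P(τ_{1.04} ≤ 8.03) ≈ 2 · 0.35681 = 0.71362 ≈ 0.7136.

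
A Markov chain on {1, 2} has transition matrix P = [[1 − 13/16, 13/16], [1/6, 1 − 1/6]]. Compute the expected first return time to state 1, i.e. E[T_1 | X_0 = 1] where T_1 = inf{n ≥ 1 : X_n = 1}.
E[T_1 | X_0 = 1] = 1/π_1 = 47/8

For an irreducible recurrent Markov chain with stationary distribution π, E[T_i | X_0 = i] = 1/π_i (Kac's formula). Here π_1 = (1/6)/(13/16 + 1/6) = (1/6)/(47/48) = 8/47, so E[T_1 | X_0 = 1] = 1/π_1 = (13/16 + 1/6)/(1/6) = (47/48)/(1/6) = 47/8.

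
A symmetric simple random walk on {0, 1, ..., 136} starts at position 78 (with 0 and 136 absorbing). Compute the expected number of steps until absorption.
E[τ | X_0 = 78] = 4524

Let v_k = E[τ | X_0 = k]. Boundary: v_0 = v_136 = 0. Recurrence: v_k = 1 + (v_{k-1} + v_{k+1})/2 for 1 ≤ k ≤ 135. The particular solution to v_k − (v_{k-1} + v_{k+1})/2 = 1 is v_k = −k^2. Adding homogeneous solution A + B k and matching boundaries gives v_k = k (136 − k). Substituting k = 78: v_78 = 78 · 58 = 4524.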